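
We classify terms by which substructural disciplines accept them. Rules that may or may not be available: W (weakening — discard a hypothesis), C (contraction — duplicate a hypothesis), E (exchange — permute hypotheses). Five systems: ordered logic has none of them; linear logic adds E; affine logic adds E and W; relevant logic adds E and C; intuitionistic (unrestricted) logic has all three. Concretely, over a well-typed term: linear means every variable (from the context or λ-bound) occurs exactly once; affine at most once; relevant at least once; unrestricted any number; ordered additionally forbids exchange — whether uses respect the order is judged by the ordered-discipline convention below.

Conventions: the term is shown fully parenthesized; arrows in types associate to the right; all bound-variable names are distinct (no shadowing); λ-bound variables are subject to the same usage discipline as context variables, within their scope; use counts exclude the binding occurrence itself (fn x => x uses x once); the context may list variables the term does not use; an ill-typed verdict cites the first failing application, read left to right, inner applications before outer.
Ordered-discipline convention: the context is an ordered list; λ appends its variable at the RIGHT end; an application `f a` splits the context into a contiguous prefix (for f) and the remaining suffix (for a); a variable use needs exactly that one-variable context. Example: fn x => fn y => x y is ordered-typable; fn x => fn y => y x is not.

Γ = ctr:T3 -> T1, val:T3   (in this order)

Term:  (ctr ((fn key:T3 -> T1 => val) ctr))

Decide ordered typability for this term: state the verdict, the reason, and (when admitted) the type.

no — ctr ×2 used more than once (contraction); unused: key — weakening required
counts: ctr ×2, val ×1, key (bound) ×0
left-to-right use order: ctr, val, ctr
typing: well-typed at T1
per-discipline verdicts: ordered ✗ | linear ✗ | affine ✗ | relevant ✗ | unrestricted ✓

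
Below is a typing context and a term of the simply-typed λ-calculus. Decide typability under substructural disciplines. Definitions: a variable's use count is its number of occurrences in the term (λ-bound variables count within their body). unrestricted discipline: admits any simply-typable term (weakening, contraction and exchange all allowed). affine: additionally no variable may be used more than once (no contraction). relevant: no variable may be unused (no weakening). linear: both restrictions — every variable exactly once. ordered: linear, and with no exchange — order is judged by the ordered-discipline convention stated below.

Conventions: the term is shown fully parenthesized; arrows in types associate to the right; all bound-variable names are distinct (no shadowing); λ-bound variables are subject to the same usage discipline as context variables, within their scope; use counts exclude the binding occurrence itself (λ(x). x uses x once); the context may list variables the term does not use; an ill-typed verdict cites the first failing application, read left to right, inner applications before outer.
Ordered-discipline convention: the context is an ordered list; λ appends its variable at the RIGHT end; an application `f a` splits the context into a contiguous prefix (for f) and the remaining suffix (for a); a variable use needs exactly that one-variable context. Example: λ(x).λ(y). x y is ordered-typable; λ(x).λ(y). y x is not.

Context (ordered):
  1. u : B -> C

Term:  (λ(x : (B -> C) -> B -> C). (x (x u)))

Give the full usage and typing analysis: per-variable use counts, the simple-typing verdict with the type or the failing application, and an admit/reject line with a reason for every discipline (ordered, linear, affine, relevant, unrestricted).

counts: u ×1, x (λ-bound) ×2
uses in reading order: x, x, u
typing: the term checks, with type ((B -> C) -> B -> C) -> B -> C
ordered: ✗ — repeated use of x ×2
linear: ✗ — repeated use of x ×2
affine: ✗ — repeated use of x ×2
relevant: ✓ — u, x: all used, weakening unneeded
unrestricted: ✓ — simply typable at ((B -> C) -> B -> C) -> B -> C; W, C, E all held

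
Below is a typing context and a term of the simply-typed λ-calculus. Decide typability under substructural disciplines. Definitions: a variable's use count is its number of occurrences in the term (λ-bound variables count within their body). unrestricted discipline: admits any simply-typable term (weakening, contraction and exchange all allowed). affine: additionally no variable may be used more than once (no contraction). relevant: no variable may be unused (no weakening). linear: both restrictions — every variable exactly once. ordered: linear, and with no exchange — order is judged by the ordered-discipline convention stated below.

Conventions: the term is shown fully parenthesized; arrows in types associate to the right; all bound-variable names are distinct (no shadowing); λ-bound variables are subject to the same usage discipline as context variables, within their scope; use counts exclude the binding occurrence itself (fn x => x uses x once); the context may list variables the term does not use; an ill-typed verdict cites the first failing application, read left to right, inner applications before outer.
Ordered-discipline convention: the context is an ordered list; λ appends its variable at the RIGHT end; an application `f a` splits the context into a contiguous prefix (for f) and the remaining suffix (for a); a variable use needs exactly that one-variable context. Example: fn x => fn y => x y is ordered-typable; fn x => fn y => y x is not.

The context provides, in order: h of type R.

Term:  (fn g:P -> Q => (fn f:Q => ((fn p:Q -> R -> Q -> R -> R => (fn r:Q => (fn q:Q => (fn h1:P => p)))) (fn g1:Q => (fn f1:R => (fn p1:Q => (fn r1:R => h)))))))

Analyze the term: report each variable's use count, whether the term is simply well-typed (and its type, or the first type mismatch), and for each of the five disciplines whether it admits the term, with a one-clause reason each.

variable uses: h=1; g (bound)=0; f (bound)=0; p (bound)=1; r (bound)=0; q (bound)=0; h1 (bound)=0; g1 (bound)=0; f1 (bound)=0; p1 (bound)=0; r1 (bound)=0
order of uses: p, h
typing: ✓ — (P -> Q) -> Q -> Q -> Q -> P -> Q -> R -> Q -> R -> R
ordered: ✗, unused: g, f, r, q, h1, g1, f1, p1, r1 — weakening required
linear: ✗, unused: g, f, r, q, h1, g1, f1, p1, r1 — weakening required
affine: ✓, none of h, g, f, p, r, q, h1, g1, f1, p1, r1 used more than once
relevant: ✗, unused: g, f, r, q, h1, g1, f1, p1, r1 — weakening required
unrestricted: ✓, simply typable at (P -> Q) -> Q -> Q -> Q -> P -> Q -> R -> Q -> R -> R; W, C, E all held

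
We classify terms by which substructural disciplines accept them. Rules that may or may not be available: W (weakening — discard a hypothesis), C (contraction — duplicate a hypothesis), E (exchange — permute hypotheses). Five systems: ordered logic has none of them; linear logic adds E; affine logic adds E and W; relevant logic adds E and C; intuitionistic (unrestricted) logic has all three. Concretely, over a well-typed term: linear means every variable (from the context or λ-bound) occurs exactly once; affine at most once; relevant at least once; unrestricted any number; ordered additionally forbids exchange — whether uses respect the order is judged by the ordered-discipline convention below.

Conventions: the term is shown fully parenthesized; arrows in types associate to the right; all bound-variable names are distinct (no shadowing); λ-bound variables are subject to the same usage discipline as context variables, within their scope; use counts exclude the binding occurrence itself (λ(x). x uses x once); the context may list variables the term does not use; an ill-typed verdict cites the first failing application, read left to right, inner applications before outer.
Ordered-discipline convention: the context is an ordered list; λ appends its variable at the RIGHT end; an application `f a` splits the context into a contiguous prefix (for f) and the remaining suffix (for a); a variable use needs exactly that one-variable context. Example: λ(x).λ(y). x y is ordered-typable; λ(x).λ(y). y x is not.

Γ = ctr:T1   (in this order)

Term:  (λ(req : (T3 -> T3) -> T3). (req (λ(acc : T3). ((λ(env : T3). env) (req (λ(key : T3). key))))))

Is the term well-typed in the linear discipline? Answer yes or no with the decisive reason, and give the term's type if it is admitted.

no — needs contraction — req ×2; unused: ctr, acc — weakening required
usage: ctr=0; req [bound]=2; acc [bound]=0; env [bound]=1; key [bound]=1
order of uses: req, env, req, key
typing: well-typed at ((T3 -> T3) -> T3) -> T3
all disciplines: ordered ✗ · linear ✗ · affine ✗ · relevant ✗ · unrestricted ✓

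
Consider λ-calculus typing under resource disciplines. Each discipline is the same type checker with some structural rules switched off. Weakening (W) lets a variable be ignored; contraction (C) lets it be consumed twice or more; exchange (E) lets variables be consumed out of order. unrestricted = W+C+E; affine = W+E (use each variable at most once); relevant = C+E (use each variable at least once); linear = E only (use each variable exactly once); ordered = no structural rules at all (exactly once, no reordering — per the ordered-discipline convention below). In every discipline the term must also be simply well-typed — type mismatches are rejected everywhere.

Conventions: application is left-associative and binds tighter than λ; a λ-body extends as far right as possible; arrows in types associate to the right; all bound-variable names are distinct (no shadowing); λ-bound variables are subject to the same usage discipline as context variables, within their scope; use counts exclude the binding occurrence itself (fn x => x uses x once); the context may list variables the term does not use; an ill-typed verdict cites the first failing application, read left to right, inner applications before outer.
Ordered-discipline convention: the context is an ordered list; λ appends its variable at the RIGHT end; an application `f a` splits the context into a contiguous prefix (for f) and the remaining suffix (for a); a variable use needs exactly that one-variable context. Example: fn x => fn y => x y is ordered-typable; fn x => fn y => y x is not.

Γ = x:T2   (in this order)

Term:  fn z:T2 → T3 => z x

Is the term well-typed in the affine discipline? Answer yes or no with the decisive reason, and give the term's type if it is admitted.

yes — no duplicate uses among x, z; term : (T2 → T3) → T3
use counts: x ×1; z [bound] ×1
uses in reading order: z, x
typing: well-typed at (T2 → T3) → T3
summary: ordered ✗, linear ✓, affine ✓, relevant ✓, unrestricted ✓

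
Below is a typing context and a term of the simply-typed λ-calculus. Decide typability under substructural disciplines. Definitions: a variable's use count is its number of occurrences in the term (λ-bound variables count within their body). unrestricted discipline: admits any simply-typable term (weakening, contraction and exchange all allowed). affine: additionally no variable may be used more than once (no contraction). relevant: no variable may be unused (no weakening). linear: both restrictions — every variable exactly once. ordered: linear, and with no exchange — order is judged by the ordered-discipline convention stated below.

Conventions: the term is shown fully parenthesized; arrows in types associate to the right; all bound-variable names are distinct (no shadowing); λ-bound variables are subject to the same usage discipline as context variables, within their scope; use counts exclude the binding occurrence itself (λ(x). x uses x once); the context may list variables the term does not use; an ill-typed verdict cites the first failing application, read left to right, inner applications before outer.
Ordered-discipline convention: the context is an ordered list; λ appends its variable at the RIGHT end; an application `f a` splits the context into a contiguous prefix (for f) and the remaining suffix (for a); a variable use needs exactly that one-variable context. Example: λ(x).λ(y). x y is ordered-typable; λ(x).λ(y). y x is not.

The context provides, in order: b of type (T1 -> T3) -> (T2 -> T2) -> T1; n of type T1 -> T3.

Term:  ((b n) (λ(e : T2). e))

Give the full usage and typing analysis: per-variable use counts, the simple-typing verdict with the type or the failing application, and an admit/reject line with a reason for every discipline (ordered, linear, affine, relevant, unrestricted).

variable uses: b ×1; n ×1; e (λ-bound) ×1
use order (left to right): b, n, e
typing: well-typed at T1
ordered ✓ (one use each (b, n, e); ordered split holds)
linear ✓ (each of b, n, e used exactly once)
affine ✓ (no duplicate uses among b, n, e)
relevant ✓ (b, n, e: all used, weakening unneeded)
unrestricted ✓ (well-typed at T1; no restrictions here)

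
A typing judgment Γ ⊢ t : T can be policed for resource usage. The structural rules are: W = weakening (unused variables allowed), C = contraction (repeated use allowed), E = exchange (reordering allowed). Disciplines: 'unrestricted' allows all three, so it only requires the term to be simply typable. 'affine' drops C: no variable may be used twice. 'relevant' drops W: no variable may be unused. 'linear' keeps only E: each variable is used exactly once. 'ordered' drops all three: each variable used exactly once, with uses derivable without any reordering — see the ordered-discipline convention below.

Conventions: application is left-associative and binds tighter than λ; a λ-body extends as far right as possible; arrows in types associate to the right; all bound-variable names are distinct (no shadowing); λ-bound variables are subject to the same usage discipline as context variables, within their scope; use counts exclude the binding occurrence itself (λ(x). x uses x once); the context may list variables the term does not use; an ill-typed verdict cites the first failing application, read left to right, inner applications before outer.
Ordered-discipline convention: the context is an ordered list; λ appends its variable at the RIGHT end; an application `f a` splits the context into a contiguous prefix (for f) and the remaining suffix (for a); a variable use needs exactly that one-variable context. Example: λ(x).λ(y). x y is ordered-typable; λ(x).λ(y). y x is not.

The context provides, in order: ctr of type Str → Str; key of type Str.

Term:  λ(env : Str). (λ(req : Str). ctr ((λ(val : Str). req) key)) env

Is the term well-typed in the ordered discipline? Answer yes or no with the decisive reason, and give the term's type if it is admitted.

no — needs weakening: val unused
counts: ctr ×1, key ×1, env (bound) ×1, req (bound) ×1, val (bound) ×0
left-to-right use order: ctr, req, key, env
typing: ✓ — Str → Str
summary: ordered ✗, linear ✗, affine ✓, relevant ✗, unrestricted ✓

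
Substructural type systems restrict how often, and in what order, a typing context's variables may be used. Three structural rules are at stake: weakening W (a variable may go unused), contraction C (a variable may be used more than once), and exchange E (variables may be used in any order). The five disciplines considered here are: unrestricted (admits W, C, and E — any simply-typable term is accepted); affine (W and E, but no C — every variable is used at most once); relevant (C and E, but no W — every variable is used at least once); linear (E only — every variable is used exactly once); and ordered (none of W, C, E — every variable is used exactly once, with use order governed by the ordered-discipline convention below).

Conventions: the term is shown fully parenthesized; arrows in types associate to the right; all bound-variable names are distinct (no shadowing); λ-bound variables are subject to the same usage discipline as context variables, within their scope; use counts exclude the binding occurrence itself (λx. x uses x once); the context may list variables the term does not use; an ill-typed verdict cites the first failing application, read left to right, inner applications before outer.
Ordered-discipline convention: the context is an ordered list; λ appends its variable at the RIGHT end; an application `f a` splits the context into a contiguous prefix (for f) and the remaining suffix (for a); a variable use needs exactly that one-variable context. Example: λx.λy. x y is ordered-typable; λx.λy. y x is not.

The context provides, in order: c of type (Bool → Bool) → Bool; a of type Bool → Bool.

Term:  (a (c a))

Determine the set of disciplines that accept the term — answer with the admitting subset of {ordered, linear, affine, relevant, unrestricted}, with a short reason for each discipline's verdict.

admitted by: relevant, unrestricted
variable uses: c=1; a=2
use order (left to right): a, c, a
typing: ✓ — Bool
ordered: ✗, needs contraction — a ×2
linear: ✗, needs contraction — a ×2
affine: ✗, needs contraction — a ×2
relevant: ✓, at least one use each (c, a)
unrestricted: ✓, typability at Bool is all that's needed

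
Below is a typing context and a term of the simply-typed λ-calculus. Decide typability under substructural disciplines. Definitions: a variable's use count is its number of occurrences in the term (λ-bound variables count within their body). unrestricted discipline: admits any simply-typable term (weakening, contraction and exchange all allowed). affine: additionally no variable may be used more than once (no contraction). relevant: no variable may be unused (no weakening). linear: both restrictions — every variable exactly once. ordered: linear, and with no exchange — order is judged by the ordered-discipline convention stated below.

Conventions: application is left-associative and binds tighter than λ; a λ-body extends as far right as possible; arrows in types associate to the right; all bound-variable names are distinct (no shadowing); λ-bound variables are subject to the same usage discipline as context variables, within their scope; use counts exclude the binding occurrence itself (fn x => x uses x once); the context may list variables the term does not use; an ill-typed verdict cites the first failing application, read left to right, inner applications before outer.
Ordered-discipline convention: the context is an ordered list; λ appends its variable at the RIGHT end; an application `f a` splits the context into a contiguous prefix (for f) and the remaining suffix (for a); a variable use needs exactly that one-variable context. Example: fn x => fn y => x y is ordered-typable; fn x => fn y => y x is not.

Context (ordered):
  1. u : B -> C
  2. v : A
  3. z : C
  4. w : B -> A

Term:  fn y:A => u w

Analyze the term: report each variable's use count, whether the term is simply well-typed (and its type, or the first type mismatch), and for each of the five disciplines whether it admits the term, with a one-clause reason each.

variable uses: u ×1; v ×0; z ×0; w ×1; y [bound] ×0
order of uses: u, w
typing: ill-typed: argument of type B -> A where B is required
ordered: ✗, a type mismatch blocks all five
linear: ✗, the type mismatch rejects it
affine: ✗, not simply typable
relevant: ✗, fails simple typing
unrestricted: ✗, a type mismatch blocks all five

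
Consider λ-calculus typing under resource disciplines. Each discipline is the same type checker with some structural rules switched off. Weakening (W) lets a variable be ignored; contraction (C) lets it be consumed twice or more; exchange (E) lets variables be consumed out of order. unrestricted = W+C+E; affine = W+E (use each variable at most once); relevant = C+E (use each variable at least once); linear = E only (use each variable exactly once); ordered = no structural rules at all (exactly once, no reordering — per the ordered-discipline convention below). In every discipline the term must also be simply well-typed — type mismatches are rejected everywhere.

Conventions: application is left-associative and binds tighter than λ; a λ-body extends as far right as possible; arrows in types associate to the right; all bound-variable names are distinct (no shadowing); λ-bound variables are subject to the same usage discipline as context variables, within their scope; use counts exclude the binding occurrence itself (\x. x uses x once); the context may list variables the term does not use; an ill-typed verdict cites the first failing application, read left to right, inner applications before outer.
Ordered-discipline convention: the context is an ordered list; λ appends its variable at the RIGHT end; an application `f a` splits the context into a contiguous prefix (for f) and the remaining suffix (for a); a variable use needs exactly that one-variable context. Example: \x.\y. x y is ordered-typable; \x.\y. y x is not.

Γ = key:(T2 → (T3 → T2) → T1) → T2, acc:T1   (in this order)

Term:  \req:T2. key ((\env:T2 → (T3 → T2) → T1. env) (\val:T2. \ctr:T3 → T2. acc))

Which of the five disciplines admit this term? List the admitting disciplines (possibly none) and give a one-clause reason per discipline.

admitting disciplines: affine, unrestricted
usage: key: 1×; acc: 1×; req [bound]: 0×; env [bound]: 1×; val [bound]: 0×; ctr [bound]: 0×
order of uses: key, env, acc
typing: ✓ — T2 → T2
ordered ✗ (unused: req, val, ctr — weakening required)
linear ✗ (unused: req, val, ctr — weakening required)
affine ✓ (none of key, acc, req, env, val, ctr used more than once)
relevant ✗ (unused: req, val, ctr — weakening required)
unrestricted ✓ (well-typed at T2 → T2; no restrictions here)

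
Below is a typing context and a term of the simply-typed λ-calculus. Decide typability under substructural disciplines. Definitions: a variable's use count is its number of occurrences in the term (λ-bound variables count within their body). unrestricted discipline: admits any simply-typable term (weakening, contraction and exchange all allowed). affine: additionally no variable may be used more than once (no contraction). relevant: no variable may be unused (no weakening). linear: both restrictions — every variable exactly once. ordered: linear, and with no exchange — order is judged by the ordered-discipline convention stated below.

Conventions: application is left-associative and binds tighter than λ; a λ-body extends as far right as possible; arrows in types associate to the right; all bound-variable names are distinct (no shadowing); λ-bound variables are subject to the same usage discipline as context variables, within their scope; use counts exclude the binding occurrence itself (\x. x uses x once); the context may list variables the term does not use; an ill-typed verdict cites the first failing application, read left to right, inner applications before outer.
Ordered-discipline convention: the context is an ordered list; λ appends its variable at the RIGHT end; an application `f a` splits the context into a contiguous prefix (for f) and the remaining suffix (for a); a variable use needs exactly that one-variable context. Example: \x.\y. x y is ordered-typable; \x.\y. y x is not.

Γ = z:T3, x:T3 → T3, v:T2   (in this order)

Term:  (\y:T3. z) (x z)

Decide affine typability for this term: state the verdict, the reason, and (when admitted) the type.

no — z ×2 used more than once (contraction)
variable uses: z: 2; x: 1; v: 0; y (bound): 0
left-to-right use order: z, x, z
typing: ✓ — T3
all disciplines: ordered ✗, linear ✗, affine ✗, relevant ✗, unrestricted ✓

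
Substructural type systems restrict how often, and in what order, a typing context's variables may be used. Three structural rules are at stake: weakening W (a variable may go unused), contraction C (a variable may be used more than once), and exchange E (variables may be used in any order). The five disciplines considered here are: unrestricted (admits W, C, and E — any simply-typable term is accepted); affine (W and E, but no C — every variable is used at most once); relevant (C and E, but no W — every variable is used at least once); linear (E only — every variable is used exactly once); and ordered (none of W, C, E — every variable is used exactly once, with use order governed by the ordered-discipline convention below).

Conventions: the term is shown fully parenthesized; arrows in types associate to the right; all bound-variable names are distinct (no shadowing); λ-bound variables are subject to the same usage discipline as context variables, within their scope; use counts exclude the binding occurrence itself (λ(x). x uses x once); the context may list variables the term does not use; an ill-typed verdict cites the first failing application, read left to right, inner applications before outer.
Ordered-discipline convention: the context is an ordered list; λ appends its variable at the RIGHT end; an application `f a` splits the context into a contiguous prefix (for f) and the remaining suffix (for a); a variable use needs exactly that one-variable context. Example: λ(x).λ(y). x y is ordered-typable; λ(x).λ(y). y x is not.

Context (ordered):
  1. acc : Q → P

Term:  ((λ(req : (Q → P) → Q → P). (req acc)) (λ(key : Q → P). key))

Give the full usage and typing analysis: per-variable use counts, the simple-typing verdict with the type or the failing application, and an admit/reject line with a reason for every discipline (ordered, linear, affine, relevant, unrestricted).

variable uses: acc ×1; req [bound] ×1; key [bound] ×1
uses in reading order: req, acc, key
typing: well-typed at Q → P
ordered: ✗ — no ordered split (uses run req, acc, key)
linear: ✓ — acc, req, key: one use apiece
affine: ✓ — none of acc, req, key used more than once
relevant: ✓ — acc, req, key: all used, weakening unneeded
unrestricted: ✓ — typability at Q → P is all that's needed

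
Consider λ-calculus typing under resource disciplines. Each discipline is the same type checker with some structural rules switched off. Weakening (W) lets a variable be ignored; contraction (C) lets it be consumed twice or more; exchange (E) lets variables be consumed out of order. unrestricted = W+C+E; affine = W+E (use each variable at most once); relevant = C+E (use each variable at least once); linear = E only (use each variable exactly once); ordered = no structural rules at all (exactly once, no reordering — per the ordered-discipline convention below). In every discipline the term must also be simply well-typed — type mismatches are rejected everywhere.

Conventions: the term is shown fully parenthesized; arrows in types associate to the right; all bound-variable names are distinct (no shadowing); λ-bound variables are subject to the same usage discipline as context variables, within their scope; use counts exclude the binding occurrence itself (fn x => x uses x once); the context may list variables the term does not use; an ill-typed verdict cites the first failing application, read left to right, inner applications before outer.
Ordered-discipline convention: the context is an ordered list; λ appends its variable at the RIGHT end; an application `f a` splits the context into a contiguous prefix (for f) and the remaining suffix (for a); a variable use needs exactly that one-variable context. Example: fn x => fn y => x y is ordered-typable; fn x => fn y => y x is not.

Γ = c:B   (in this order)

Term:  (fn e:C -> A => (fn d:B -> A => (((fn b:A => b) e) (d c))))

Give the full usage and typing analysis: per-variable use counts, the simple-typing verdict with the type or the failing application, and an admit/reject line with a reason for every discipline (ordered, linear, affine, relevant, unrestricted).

counts: c ×1; e (λ-bound) ×1; d (λ-bound) ×1; b (λ-bound) ×1
use order (left to right): b, e, d, c
typing: ill-typed: an application expects A but receives C -> A
ordered: ✗ — a type mismatch blocks all five
linear: ✗ — the type mismatch rejects it
affine: ✗ — not simply typable
relevant: ✗ — fails simple typing
unrestricted: ✗ — a type mismatch blocks all five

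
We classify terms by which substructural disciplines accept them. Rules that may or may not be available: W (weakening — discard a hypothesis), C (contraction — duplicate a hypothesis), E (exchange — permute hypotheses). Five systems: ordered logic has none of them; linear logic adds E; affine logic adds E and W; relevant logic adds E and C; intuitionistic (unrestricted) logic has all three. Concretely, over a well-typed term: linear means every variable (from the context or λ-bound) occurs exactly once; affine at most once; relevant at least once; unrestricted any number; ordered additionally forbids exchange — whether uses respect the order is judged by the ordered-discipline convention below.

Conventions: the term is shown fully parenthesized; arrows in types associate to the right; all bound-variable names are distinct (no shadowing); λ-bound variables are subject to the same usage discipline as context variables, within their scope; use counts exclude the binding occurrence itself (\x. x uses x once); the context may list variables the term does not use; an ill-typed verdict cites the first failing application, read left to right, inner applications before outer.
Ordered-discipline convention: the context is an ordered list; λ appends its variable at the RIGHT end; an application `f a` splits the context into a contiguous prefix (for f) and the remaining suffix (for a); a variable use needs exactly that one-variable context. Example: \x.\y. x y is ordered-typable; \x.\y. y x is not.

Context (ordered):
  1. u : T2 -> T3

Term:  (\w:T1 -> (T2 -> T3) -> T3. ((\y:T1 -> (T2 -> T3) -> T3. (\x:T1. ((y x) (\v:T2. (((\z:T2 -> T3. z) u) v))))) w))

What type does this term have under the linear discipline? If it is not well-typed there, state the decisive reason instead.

term : (T1 -> (T2 -> T3) -> T3) -> T1 -> T3
usage: u: 1; w [bound]: 1; y [bound]: 1; x [bound]: 1; v [bound]: 1; z [bound]: 1
left-to-right use order: y, x, z, u, v, w
typing: well-typed — term : (T1 -> (T2 -> T3) -> T3) -> T1 -> T3
across the five disciplines: ordered ✗ | linear ✓ | affine ✓ | relevant ✓ | unrestricted ✓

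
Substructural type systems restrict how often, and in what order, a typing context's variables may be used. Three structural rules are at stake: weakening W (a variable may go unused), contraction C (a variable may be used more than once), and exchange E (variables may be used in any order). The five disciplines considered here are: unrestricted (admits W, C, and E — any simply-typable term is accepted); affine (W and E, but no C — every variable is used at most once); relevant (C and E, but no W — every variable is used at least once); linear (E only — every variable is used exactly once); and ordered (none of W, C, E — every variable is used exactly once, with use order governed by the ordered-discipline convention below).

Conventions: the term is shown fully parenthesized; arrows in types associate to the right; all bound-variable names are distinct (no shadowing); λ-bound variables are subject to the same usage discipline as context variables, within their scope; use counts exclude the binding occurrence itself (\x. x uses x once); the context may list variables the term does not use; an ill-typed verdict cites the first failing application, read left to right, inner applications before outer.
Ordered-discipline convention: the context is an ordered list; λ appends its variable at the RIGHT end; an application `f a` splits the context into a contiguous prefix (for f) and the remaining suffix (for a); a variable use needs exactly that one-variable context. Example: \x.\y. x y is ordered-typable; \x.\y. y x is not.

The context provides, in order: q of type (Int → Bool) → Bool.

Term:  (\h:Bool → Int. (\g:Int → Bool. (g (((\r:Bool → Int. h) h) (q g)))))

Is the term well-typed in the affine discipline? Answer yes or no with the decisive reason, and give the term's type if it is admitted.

no — uses contraction: h ×2, g ×2
use counts: q: 1, h (λ-bound): 2, g (λ-bound): 2, r (λ-bound): 0
order of uses: g, h, h, q, g
typing: well-typed at (Bool → Int) → (Int → Bool) → Bool
all disciplines: ordered ✗ | linear ✗ | affine ✗ | relevant ✗ | unrestricted ✓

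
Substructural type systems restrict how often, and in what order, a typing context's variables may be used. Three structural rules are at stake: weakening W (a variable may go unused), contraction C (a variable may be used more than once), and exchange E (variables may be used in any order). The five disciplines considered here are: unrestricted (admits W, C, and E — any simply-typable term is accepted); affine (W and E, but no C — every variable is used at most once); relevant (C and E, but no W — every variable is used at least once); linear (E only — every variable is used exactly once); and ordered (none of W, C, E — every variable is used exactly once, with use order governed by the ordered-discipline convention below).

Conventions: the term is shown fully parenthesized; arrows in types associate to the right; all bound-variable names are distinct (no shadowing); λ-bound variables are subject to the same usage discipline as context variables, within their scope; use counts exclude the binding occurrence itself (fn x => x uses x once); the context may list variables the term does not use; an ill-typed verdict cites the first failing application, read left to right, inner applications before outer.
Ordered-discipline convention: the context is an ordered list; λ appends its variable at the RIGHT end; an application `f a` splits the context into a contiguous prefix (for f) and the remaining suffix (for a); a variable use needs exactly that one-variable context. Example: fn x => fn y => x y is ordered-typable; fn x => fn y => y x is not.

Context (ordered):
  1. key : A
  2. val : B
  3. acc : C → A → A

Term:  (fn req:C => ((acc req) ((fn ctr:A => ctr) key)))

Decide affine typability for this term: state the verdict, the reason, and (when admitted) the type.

yes — key, val, acc, req, ctr: no repeats, contraction unneeded; term : C → A
counts: key ×1; val ×0; acc ×1; req [bound] ×1; ctr [bound] ×1
order of uses: acc, req, ctr, key
typing: well-typed at C → A
summary: ordered ✗ | linear ✗ | affine ✓ | relevant ✗ | unrestricted ✓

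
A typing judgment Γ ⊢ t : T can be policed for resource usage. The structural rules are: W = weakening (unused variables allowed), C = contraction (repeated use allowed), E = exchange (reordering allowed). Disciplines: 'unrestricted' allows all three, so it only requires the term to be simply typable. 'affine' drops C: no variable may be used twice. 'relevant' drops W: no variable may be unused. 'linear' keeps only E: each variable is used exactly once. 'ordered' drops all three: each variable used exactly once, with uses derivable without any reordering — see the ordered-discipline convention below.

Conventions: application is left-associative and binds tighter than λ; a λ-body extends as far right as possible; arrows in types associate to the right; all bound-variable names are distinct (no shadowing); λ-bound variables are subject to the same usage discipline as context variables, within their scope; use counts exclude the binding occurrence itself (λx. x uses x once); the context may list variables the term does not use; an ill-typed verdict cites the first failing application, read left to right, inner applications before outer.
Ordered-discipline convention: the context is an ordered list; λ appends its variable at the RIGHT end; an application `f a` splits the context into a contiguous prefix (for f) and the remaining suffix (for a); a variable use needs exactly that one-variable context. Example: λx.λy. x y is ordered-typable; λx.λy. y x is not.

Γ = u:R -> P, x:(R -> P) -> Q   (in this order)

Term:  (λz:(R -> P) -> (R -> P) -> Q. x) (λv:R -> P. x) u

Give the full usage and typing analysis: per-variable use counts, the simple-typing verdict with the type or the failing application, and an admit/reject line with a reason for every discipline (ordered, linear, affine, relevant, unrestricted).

counts: u: 1; x: 2; z (λ-bound): 0; v (λ-bound): 0
uses in reading order: x, x, u
typing: well-typed at Q
ordered ✗ (needs contraction — x ×2; unused: z, v — weakening required)
linear ✗ (needs contraction — x ×2; unused: z, v — weakening required)
affine ✗ (needs contraction — x ×2)
relevant ✗ (unused: z, v — weakening required)
unrestricted ✓ (simply typable at Q; W, C, E all held)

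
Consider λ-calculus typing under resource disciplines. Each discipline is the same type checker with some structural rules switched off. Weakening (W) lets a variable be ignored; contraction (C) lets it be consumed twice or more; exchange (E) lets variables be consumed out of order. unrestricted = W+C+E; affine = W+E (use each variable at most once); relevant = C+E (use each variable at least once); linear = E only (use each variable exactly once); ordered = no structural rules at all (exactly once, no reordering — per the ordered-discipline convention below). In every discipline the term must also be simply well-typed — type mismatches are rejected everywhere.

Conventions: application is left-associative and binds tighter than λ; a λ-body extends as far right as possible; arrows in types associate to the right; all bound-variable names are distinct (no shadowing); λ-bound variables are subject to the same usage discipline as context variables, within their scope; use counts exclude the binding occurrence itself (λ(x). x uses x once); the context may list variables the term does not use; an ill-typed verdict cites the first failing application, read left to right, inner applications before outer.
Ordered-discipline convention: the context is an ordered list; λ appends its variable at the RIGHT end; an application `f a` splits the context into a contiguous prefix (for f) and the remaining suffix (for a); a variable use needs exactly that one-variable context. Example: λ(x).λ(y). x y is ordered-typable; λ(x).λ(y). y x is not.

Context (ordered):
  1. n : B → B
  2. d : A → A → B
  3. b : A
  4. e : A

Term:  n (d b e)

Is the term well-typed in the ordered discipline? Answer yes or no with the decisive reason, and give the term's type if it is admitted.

yes — one use each (n, d, b, e); ordered split holds; term : B
usage: n ×1; d ×1; b ×1; e ×1
uses in reading order: n, d, b, e
typing: ✓ — B
per-discipline verdicts: ordered ✓; linear ✓; affine ✓; relevant ✓; unrestricted ✓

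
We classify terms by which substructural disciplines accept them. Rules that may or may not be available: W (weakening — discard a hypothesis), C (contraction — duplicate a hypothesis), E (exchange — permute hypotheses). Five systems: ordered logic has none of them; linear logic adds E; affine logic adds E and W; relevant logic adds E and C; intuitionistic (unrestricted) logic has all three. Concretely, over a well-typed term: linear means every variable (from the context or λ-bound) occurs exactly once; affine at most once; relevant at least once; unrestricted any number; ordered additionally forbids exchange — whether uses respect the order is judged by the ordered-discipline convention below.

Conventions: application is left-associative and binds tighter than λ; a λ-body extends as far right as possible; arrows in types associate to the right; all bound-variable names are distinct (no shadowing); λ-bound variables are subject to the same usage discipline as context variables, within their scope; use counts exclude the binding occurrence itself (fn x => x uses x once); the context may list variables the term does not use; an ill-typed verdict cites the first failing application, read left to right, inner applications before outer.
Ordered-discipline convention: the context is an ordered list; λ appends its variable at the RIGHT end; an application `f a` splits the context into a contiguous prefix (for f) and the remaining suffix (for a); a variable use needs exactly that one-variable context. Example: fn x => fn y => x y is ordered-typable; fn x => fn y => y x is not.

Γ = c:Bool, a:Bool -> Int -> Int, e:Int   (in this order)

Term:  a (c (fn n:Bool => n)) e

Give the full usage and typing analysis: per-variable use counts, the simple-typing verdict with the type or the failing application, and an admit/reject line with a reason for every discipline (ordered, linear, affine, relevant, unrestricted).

usage: c=1, a=1, e=1, n (bound)=1
use order (left to right): a, c, n, e
typing: ill-typed: can't apply a value of type Bool
ordered: ✗ — not simply typable
linear: ✗ — fails simple typing
affine: ✗ — a type mismatch blocks all five
relevant: ✗ — the type mismatch rejects it
unrestricted: ✗ — not simply typable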